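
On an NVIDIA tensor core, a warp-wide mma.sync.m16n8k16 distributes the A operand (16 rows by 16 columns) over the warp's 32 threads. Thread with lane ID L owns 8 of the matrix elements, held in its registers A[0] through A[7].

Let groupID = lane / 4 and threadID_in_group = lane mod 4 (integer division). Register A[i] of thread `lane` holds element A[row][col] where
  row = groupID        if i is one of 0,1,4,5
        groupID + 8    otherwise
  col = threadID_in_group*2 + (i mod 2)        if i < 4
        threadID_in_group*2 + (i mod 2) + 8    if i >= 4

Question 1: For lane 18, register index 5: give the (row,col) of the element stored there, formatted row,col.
4,13

18: grp=4,tig=2
[5] (4+0,2*2+1+8) = (4,13)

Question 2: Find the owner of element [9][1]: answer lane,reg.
4,3

r=9->g=1,rb=1  c=1->cb=0,t=0,b0=1
L=1*4+0=4  i=0*4+1*2+1=3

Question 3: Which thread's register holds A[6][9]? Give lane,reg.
r=6⇒gr=6,Rb=0  c=9⇒Cb=1,th=0,odd=1
L=6*4+0=24  i=1*4+0*2+1=5

24,5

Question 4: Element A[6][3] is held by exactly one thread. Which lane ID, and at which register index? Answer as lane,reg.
r:6=>grp=6,rB=0  c:3=>cB=0,tig=1,lo=1
L=6*4+1=25  i=0*4+0*2+1=1

25,1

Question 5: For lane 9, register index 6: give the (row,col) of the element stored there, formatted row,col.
lane 9: gid=2 (9/4), tid=1 (9%4)
i=6: r=2+8=10, c=1*2+0+8=10

10,10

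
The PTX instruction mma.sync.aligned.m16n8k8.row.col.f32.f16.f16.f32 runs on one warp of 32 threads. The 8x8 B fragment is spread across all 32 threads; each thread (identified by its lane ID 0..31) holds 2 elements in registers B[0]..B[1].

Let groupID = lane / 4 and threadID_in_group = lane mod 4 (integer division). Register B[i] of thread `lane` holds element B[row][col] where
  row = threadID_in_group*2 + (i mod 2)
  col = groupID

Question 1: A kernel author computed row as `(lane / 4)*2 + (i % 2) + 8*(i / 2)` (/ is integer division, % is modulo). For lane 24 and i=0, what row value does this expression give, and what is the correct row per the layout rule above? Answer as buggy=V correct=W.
`(lane / 4)*2 + (i % 2) + 8*(i / 2)`[24,0]->12
lane 24: g=6 (24/4), t=0 (24%4)
i=0: r=0*2+0=0, c=g=6
row: 12 vs 0

buggy=12 correct=0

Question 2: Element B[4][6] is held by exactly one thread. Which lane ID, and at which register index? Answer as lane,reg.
c:6=>grp=6  r:4=>tig=2,lo=0
L=6*4+2=26  i=0=0

26,0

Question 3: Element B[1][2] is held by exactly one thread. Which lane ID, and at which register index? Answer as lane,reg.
8,1

c=2->g=2  r=1->t=0,b0=1
L=2*4+0=8  i=1=1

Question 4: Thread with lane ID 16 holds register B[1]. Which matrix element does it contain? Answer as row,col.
lane 16->16/4=4, 16 mod 4=0
i=1  r:2·0+1->1  c:4

1,4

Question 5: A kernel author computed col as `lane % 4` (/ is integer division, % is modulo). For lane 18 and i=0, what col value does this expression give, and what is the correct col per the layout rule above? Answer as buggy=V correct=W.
buggy=2 correct=4

`lane % 4`[18,0]=>2
lane 18: grp=4 (18/4), tig=2 (18%4)
i=0: r=2*2+0=4, c=grp=4
col: 2 vs 4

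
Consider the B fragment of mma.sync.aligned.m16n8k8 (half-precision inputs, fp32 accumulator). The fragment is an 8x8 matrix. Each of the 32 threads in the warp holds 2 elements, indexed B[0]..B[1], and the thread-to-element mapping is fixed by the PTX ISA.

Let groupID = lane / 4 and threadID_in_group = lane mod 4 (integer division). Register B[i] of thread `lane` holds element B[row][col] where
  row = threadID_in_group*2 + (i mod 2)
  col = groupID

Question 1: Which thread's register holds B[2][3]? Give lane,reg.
13,0

c: 3->gid=3  r: 2->tid=1,i&1=0
L=3*4+1=13  i=0=0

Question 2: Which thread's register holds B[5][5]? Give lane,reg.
22,1

c:5=>grp=5  r:5=>tig=2,lo=1
L=5*4+2=22  i=1=1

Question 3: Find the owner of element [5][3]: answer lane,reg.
14,1

c:3=>grp=3  r:5=>tig=2,lo=1
L=3*4+2=14  i=1=1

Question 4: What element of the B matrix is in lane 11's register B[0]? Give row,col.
6,2

lane 11: grp=2 (11/4), tig=3 (11%4)
i=0: r=3*2+0=6, c=grp=2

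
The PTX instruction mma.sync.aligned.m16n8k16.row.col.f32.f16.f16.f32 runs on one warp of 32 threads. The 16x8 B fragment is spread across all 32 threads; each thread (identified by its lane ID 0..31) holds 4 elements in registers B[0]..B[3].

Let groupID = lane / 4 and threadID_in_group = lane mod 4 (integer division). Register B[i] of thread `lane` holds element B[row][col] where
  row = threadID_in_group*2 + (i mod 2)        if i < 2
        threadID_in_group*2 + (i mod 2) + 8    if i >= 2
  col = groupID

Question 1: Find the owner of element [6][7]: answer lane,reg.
31,0

c=7⇒gr=7  r=6⇒Rb=0,th=3,odd=0
L=7*4+3=31  i=0*2+0=0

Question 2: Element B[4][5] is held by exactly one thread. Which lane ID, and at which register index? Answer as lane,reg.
22,0

c:5=>grp=5  r:4=>rB=0,tig=2,lo=0
L=5*4+2=22  i=0*2+0=0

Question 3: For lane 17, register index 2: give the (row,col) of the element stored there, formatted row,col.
L=17=>grp=17>>2=4, tig=17&3=1
[2]=>row 1·2+0+8=10  col grp=4

10,4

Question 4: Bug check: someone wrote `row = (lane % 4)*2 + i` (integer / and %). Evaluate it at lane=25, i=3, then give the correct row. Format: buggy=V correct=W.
`(lane % 4)*2 + i`[25,3]→5
L=25→G=25>>2=6, T=25&3=1
[3]→row 1·2+1+8=11  col G=6
row: 5 vs 11

buggy=5 correct=11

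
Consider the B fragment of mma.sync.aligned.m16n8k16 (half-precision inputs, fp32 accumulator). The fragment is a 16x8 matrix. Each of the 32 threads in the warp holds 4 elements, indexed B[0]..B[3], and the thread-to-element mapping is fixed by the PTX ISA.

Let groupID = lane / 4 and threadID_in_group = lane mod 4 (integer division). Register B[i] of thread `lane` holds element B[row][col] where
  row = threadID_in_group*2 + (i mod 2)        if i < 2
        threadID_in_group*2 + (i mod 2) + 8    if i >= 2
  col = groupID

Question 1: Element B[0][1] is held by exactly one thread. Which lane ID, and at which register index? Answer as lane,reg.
4,0

c: 1->gid=1  r: 0->r8=0,tid=0,i&1=0
L=1*4+0=4  i=0*2+0=0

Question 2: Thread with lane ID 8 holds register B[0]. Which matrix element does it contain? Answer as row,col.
lane 8⇒8/4=2, 8 mod 4=0
i=0  r:2·0+0+0⇒0  c:2

0,2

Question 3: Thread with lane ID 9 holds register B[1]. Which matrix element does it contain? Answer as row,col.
3,2

lane 9->9/4=2, 9 mod 4=1
i=1  r:2·1+1+0->3  c:2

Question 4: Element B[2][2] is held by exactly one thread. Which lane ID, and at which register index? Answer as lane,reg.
9,0

c: 2->gid=2  r: 2->r8=0,tid=1,i&1=0
L=2*4+1=9  i=0*2+0=0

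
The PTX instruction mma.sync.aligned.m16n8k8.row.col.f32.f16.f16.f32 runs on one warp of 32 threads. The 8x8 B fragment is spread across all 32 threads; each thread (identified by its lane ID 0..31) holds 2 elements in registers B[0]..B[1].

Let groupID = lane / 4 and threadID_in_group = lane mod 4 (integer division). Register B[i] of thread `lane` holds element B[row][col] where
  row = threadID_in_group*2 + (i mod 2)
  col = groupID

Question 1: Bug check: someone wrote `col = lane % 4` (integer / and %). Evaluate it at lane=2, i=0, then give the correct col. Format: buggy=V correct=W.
`lane % 4`[2,0]->2
L=2->g=2>>2=0, t=2&3=2
[0]->row 2·2+0=4  col g=0
col: 2 vs 0

buggy=2 correct=0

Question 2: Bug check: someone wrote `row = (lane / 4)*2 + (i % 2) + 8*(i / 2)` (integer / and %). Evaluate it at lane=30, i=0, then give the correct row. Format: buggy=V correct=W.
buggy=14 correct=4

`(lane / 4)*2 + (i % 2) + 8*(i / 2)`[30,0]->14
L=30->gid=30>>2=7, tid=30&3=2
[0]->row 2·2+0=4  col gid=7
row: 14 vs 4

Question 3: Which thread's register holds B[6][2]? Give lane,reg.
11,0

c=2→G=2  r=6→T=3,p=0
L=2*4+3=11  i=0=0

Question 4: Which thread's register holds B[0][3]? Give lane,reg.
12,0

c=3->g=3  r=0->t=0,b0=0
L=3*4+0=12  i=0=0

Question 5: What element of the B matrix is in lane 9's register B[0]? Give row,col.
2,2

L=9->gid=9>>2=2, tid=9&3=1
[0]->row 1·2+0=2  col gid=2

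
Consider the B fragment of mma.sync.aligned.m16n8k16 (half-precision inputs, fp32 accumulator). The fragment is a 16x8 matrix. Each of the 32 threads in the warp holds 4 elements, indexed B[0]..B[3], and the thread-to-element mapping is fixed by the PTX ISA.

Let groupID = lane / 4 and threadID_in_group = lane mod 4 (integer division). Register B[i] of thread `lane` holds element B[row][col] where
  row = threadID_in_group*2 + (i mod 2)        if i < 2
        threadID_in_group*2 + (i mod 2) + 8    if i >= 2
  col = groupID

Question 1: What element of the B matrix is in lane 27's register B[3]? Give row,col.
lane 27: G=6 (27/4), T=3 (27%4)
i=3: r=3*2+1+8=15, c=G=6

15,6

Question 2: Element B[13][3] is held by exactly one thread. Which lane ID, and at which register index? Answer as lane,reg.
14,3

c:3=>grp=3  r:13=>rB=1,tig=2,lo=1
L=3*4+2=14  i=1*2+1=3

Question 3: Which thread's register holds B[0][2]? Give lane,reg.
c=2→G=2  r=0→rhi=0,T=0,p=0
L=2*4+0=8  i=0*2+0=0

8,0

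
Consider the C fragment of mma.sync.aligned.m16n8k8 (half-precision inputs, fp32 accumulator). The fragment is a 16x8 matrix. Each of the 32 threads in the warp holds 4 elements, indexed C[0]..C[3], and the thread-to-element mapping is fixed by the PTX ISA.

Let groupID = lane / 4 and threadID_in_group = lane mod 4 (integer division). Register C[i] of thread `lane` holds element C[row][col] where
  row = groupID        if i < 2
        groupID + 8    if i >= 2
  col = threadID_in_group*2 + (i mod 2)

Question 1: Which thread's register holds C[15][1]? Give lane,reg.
r:15=>grp=7,rB=1  c:1=>tig=0,lo=1
L=7*4+0=28  i=1*2+1=3

28,3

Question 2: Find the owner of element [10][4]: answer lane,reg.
r: 10->gid=2,r8=1  c: 4->tid=2,i&1=0
L=2*4+2=10  i=1*2+0=2

10,2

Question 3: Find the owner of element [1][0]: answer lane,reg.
4,0

r=1⇒gr=1,Rb=0  c=0⇒th=0,odd=0
L=1*4+0=4  i=0*2+0=0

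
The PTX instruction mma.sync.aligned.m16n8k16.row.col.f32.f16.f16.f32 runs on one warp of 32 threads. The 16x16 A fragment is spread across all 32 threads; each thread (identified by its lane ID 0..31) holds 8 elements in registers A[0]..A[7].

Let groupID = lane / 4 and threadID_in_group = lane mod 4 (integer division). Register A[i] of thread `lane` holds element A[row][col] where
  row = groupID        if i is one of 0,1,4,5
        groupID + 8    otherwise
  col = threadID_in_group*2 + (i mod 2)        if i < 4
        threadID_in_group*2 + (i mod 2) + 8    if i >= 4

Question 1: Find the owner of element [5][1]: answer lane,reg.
r: 5->gid=5,r8=0  c: 1->c8=0,tid=0,i&1=1
L=5*4+0=20  i=0*4+0*2+1=1

20,1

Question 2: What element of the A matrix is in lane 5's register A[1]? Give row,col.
1,3

5: grp=1,tig=1
[1] (1+0,1*2+1+0) = (1,3)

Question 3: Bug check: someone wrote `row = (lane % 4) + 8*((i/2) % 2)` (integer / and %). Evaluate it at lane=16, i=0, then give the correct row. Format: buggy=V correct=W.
buggy=0 correct=4

`(lane % 4) + 8*((i/2) % 2)`[16,0]⇒0
16: gr=4,th=0
[0] (4+0,0*2+0+0) = (4,0)
row: 0 vs 4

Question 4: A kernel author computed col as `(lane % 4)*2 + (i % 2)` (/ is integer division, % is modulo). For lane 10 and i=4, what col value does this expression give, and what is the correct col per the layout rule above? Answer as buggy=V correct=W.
buggy=4 correct=12

`(lane % 4)*2 + (i % 2)`[10,4]⇒4
10: gr=2,th=2
[4] (2+0,2*2+0+8) = (2,12)
col: 4 vs 12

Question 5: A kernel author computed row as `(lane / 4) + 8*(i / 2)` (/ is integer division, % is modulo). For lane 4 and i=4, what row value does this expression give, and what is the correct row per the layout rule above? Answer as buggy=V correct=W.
buggy=17 correct=1

`(lane / 4) + 8*(i / 2)`[4,4]→17
lane 4: G=1 (4/4), T=0 (4%4)
i=4: r=1+0=1, c=0*2+0+8=8
row: 17 vs 1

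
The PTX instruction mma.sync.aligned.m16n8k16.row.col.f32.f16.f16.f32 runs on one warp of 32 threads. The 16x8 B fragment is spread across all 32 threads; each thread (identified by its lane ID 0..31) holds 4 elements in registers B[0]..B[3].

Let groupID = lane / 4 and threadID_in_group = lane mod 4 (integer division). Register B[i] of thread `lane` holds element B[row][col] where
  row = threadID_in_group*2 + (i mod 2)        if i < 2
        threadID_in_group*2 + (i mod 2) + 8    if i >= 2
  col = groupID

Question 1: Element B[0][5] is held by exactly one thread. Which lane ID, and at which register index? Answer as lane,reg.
c=5->g=5  r=0->rb=0,t=0,b0=0
L=5*4+0=20  i=0*2+0=0

20,0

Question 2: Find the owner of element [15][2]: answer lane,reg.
c=2→G=2  r=15→rhi=1,T=3,p=1
L=2*4+3=11  i=1*2+1=3

11,3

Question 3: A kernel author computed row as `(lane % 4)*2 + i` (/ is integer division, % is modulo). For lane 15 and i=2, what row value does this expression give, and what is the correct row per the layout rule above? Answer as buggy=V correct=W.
buggy=8 correct=14

`(lane % 4)*2 + i`[15,2]->8
L=15->g=15>>2=3, t=15&3=3
[2]->row 3·2+0+8=14  col g=3
row: 8 vs 14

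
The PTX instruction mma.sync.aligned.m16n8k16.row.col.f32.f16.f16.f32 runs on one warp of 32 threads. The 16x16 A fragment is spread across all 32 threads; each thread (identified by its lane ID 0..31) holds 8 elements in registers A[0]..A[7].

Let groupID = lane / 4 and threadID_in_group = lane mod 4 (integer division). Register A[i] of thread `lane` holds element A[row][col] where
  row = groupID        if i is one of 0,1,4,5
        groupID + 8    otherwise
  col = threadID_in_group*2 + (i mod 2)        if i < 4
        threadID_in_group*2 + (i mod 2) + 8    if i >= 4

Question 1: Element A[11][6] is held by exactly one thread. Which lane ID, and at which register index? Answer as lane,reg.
r=11⇒gr=3,Rb=1  c=6⇒Cb=0,th=3,odd=0
L=3*4+3=15  i=0*4+1*2+0=2

15,2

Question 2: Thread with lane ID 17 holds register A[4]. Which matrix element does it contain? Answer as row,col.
17: G=4,T=1
[4] (4+0,1*2+0+8) = (4,10)

4,10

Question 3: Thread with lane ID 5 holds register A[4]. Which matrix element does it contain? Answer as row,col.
1,10

lane 5->5/4=1, 5 mod 4=1
i=4  r:1+0->1  c:2·1+0+8->10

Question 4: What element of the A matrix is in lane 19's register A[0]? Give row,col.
4,6

lane 19: G=4 (19/4), T=3 (19%4)
i=0: r=4+0=4, c=3*2+0+0=6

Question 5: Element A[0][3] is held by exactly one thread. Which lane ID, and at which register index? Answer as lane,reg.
r=0⇒gr=0,Rb=0  c=3⇒Cb=0,th=1,odd=1
L=0*4+1=1  i=0*4+0*2+1=1

1,1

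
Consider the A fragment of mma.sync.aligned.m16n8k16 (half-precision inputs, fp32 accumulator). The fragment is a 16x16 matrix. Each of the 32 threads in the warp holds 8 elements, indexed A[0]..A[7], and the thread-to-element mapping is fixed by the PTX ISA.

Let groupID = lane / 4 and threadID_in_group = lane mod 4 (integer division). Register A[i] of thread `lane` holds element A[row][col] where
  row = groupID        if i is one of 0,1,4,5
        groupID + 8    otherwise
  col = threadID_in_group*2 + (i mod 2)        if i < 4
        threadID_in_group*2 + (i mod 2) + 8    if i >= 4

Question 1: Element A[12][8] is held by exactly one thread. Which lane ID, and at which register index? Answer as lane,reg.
r: 12->gid=4,r8=1  c: 8->c8=1,tid=0,i&1=0
L=4*4+0=16  i=1*4+1*2+0=6

16,6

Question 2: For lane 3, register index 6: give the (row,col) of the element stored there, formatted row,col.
lane 3->3/4=0, 3 mod 4=3
i=6  r:0+8->8  c:2·3+0+8->14

8,14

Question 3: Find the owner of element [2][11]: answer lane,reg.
9,5

r=2->g=2,rb=0  c=11->cb=1,t=1,b0=1
L=2*4+1=9  i=1*4+0*2+1=5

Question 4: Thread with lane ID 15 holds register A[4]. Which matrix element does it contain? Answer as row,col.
3,14

lane 15: grp=3 (15/4), tig=3 (15%4)
i=4: r=3+0=3, c=3*2+0+8=14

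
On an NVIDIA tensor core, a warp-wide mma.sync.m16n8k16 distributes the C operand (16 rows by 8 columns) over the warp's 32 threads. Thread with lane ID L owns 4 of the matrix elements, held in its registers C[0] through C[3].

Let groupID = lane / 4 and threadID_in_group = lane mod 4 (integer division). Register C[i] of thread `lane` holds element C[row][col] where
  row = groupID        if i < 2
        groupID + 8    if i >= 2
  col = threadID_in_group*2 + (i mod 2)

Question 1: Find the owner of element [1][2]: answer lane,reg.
5,0

r: 1->gid=1,r8=0  c: 2->tid=1,i&1=0
L=1*4+1=5  i=0*2+0=0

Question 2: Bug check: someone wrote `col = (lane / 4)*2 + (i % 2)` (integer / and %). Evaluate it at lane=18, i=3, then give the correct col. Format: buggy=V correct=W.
buggy=9 correct=5

`(lane / 4)*2 + (i % 2)`[18,3]->9
lane 18: gid=4 (18/4), tid=2 (18%4)
i=3: r=4+8=12, c=2*2+1=5
col: 9 vs 5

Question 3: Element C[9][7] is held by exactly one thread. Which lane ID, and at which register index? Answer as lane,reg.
7,3

r=9→G=1,rhi=1  c=7→T=3,p=1
L=1*4+3=7  i=1*2+1=3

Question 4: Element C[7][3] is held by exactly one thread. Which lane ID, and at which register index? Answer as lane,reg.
29,1

r=7->g=7,rb=0  c=3->t=1,b0=1
L=7*4+1=29  i=0*2+1=1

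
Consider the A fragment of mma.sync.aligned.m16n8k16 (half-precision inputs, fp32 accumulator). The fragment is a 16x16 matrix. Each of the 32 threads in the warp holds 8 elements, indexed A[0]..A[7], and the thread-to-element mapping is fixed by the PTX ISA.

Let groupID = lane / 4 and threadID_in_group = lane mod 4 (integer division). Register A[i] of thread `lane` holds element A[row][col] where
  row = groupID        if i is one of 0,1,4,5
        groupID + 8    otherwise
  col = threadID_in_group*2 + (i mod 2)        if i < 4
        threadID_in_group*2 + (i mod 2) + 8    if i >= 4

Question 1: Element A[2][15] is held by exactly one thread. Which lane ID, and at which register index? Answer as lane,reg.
11,5

r=2⇒gr=2,Rb=0  c=15⇒Cb=1,th=3,odd=1
L=2*4+3=11  i=1*4+0*2+1=5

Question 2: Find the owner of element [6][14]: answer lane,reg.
r=6->g=6,rb=0  c=14->cb=1,t=3,b0=0
L=6*4+3=27  i=1*4+0*2+0=4

27,4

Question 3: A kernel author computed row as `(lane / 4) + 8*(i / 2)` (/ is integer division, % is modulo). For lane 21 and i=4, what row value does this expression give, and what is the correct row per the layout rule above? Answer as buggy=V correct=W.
`(lane / 4) + 8*(i / 2)`[21,4]⇒21
lane 21⇒21/4=5, 21 mod 4=1
i=4  r:5+0⇒5  c:2·1+0+8⇒10
row: 21 vs 5

buggy=21 correct=5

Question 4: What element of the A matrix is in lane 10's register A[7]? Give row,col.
lane 10→10/4=2, 10 mod 4=2
i=7  r:2+8→10  c:2·2+1+8→13

10,13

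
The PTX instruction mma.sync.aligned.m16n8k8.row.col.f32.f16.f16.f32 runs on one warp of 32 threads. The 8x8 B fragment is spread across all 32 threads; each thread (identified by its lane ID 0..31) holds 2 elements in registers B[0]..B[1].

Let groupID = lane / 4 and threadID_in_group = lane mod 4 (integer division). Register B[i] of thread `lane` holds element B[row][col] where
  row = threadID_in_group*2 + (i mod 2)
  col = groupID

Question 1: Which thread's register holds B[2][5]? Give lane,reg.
c:5=>grp=5  r:2=>tig=1,lo=0
L=5*4+1=21  i=0=0

21,0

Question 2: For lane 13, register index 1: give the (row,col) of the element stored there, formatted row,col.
3,3

lane 13=>13/4=3, 13 mod 4=1
i=1  r:2·1+1=>3  c:3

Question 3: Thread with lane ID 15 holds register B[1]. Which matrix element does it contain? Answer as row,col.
7,3

L=15->gid=15>>2=3, tid=15&3=3
[1]->row 3·2+1=7  col gid=3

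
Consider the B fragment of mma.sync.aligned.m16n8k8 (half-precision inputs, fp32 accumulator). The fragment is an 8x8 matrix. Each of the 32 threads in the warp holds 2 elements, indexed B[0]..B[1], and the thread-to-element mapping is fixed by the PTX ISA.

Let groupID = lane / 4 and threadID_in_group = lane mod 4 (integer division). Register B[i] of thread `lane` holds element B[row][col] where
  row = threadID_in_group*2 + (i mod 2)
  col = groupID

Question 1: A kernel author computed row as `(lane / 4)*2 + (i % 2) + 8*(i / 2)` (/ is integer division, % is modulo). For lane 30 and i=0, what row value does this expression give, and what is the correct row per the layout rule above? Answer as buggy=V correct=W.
buggy=14 correct=4

`(lane / 4)*2 + (i % 2) + 8*(i / 2)`[30,0]->14
lane 30: gid=7 (30/4), tid=2 (30%4)
i=0: r=2*2+0=4, c=gid=7
row: 14 vs 4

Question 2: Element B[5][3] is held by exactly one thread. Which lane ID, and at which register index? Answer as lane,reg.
14,1

c:3=>grp=3  r:5=>tig=2,lo=1
L=3*4+2=14  i=1=1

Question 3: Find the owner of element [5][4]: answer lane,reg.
c:4=>grp=4  r:5=>tig=2,lo=1
L=4*4+2=18  i=1=1

18,1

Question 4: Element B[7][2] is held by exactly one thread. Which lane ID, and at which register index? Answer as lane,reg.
11,1

c:2=>grp=2  r:7=>tig=3,lo=1
L=2*4+3=11  i=1=1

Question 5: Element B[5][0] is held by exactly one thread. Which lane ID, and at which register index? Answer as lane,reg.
2,1

c: 0->gid=0  r: 5->tid=2,i&1=1
L=0*4+2=2  i=1=1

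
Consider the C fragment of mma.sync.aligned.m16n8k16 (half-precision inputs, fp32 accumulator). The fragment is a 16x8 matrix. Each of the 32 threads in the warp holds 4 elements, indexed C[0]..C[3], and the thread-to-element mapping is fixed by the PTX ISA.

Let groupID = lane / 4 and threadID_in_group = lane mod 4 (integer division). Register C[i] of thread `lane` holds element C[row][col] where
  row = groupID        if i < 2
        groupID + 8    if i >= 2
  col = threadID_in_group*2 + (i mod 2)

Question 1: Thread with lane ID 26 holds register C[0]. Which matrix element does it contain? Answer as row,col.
6,4

L=26⇒gr=26>>2=6, th=26&3=2
[0]⇒row 6+0=6  col 2·2+0=4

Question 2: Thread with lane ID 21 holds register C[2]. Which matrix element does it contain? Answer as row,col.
lane 21: gr=5 (21/4), th=1 (21%4)
i=2: r=5+8=13, c=1*2+0=2

13,2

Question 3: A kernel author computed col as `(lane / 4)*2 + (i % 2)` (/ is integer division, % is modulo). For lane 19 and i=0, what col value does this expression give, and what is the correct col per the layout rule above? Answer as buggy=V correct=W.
buggy=8 correct=6

`(lane / 4)*2 + (i % 2)`[19,0]⇒8
lane 19: gr=4 (19/4), th=3 (19%4)
i=0: r=4+0=4, c=3*2+0=6
col: 8 vs 6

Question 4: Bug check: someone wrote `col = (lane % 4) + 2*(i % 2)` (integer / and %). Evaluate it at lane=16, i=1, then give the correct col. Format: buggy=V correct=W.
`(lane % 4) + 2*(i % 2)`[16,1]=>2
16: grp=4,tig=0
[1] (4+0,0*2+1) = (4,1)
col: 2 vs 1

buggy=2 correct=1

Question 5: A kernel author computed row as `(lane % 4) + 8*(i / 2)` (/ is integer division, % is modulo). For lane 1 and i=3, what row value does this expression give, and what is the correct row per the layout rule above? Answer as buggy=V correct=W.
`(lane % 4) + 8*(i / 2)`[1,3]=>9
lane 1: grp=0 (1/4), tig=1 (1%4)
i=3: r=0+8=8, c=1*2+1=3
row: 9 vs 8

buggy=9 correct=8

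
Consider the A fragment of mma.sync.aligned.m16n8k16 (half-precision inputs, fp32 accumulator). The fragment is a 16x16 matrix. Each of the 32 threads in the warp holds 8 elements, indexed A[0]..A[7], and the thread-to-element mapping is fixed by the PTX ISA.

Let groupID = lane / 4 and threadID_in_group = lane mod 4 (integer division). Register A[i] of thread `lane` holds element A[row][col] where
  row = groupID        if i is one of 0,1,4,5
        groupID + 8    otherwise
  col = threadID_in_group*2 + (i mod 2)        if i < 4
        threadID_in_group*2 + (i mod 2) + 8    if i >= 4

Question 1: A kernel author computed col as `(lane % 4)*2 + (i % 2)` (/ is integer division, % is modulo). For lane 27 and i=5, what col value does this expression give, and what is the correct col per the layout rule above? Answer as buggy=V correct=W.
`(lane % 4)*2 + (i % 2)`[27,5]→7
lane 27→27/4=6, 27 mod 4=3
i=5  r:6+0→6  c:2·3+1+8→15
col: 7 vs 15

buggy=7 correct=15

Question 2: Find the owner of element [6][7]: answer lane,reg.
r=6→G=6,rhi=0  c=7→chi=0,T=3,p=1
L=6*4+3=27  i=0*4+0*2+1=1

27,1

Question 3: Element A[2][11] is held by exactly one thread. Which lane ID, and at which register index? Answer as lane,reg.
9,5

r: 2->gid=2,r8=0  c: 11->c8=1,tid=1,i&1=1
L=2*4+1=9  i=1*4+0*2+1=5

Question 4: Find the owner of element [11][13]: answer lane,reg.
r=11->g=3,rb=1  c=13->cb=1,t=2,b0=1
L=3*4+2=14  i=1*4+1*2+1=7

14,7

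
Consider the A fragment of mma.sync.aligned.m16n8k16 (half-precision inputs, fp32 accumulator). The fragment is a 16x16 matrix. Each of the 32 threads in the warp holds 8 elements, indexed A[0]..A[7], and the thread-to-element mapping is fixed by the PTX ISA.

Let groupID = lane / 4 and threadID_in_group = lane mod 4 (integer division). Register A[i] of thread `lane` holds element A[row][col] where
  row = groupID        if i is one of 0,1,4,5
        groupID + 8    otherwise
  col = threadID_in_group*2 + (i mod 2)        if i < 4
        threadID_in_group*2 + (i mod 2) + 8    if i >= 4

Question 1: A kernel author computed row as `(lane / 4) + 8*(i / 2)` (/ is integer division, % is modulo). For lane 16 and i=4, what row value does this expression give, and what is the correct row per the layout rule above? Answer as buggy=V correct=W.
`(lane / 4) + 8*(i / 2)`[16,4]→20
L=16→G=16>>2=4, T=16&3=0
[4]→row 4+0=4  col 0·2+0+8=8
row: 20 vs 4

buggy=20 correct=4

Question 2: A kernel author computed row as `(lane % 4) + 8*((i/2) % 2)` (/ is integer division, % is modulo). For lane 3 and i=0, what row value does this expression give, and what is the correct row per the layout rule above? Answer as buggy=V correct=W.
`(lane % 4) + 8*((i/2) % 2)`[3,0]->3
lane 3: g=0 (3/4), t=3 (3%4)
i=0: r=0+0=0, c=3*2+0+0=6
row: 3 vs 0

buggy=3 correct=0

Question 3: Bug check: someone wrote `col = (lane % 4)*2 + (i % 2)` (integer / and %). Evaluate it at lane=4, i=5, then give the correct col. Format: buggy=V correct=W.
buggy=1 correct=9

`(lane % 4)*2 + (i % 2)`[4,5]=>1
L=4=>grp=4>>2=1, tig=4&3=0
[5]=>row 1+0=1  col 0·2+1+8=9
col: 1 vs 9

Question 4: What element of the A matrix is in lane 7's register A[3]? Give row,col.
9,7

lane 7: grp=1 (7/4), tig=3 (7%4)
i=3: r=1+8=9, c=3*2+1+0=7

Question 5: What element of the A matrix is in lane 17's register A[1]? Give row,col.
L=17→G=17>>2=4, T=17&3=1
[1]→row 4+0=4  col 1·2+1+0=3

4,3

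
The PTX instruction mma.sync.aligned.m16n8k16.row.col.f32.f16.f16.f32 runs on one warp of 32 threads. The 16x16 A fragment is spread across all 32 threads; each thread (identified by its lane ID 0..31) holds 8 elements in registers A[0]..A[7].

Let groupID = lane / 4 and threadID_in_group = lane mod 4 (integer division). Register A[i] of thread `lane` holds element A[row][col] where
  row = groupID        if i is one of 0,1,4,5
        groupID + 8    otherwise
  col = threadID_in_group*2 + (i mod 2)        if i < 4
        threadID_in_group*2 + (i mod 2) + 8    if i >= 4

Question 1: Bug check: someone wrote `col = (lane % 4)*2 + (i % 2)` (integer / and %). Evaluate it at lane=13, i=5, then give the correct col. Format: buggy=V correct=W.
buggy=3 correct=11

`(lane % 4)*2 + (i % 2)`[13,5]->3
lane 13->13/4=3, 13 mod 4=1
i=5  r:3+0->3  c:2·1+1+8->11
col: 3 vs 11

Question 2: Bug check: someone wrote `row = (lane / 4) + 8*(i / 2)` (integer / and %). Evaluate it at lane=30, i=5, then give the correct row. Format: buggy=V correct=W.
`(lane / 4) + 8*(i / 2)`[30,5]->23
lane 30->30/4=7, 30 mod 4=2
i=5  r:7+0->7  c:2·2+1+8->13
row: 23 vs 7

buggy=23 correct=7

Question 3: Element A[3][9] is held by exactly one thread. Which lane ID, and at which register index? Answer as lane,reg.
r=3→G=3,rhi=0  c=9→chi=1,T=0,p=1
L=3*4+0=12  i=1*4+0*2+1=5

12,5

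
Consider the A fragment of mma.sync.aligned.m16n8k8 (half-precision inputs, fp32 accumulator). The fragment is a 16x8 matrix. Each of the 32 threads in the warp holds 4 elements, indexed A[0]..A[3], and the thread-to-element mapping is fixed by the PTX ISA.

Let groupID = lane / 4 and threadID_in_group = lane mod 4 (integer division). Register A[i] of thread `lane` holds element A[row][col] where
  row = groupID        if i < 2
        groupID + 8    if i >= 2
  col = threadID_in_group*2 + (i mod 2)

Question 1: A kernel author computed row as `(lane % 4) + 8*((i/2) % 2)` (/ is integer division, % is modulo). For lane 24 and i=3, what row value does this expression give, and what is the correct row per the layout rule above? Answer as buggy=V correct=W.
buggy=8 correct=14

`(lane % 4) + 8*((i/2) % 2)`[24,3]->8
24: gid=6,tid=0
[3] (6+8,0*2+1) = (14,1)
row: 8 vs 14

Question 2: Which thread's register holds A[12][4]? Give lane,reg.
r: 12->gid=4,r8=1  c: 4->tid=2,i&1=0
L=4*4+2=18  i=1*2+0=2

18,2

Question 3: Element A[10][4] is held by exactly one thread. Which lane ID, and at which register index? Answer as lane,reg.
r: 10->gid=2,r8=1  c: 4->tid=2,i&1=0
L=2*4+2=10  i=1*2+0=2

10,2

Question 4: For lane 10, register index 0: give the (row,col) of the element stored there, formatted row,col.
2,4

lane 10: gr=2 (10/4), th=2 (10%4)
i=0: r=2+0=2, c=2*2+0=4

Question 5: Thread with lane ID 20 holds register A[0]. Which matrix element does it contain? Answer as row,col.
5,0

lane 20->20/4=5, 20 mod 4=0
i=0  r:5+0->5  c:2·0+0->0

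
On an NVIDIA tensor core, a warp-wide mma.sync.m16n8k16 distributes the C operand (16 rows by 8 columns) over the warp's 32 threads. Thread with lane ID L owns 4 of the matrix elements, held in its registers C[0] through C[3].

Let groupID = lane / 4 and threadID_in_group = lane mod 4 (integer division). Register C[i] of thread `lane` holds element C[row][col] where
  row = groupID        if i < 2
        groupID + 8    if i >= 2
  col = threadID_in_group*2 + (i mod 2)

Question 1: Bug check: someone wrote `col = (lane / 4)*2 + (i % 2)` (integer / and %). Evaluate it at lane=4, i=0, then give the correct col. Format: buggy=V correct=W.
buggy=2 correct=0

`(lane / 4)*2 + (i % 2)`[4,0]→2
lane 4: G=1 (4/4), T=0 (4%4)
i=0: r=1+0=1, c=0*2+0=0
col: 2 vs 0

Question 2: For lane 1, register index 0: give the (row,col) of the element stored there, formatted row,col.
L=1->g=1>>2=0, t=1&3=1
[0]->row 0+0=0  col 1·2+0=2

0,2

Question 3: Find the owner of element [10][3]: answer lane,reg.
9,3

r=10⇒gr=2,Rb=1  c=3⇒th=1,odd=1
L=2*4+1=9  i=1*2+1=3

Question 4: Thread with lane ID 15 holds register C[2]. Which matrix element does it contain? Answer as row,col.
11,6

15: g=3,t=3
[2] (3+8,3*2+0) = (11,6)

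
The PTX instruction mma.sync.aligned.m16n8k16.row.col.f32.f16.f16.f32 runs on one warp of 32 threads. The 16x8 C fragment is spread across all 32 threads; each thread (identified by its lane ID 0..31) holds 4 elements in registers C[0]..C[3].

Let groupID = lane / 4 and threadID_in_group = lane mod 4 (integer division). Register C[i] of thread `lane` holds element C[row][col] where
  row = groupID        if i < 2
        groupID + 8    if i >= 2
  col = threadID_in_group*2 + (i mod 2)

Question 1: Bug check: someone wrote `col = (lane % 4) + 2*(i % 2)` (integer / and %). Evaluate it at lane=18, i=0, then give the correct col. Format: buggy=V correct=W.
buggy=2 correct=4

`(lane % 4) + 2*(i % 2)`[18,0]⇒2
lane 18: gr=4 (18/4), th=2 (18%4)
i=0: r=4+0=4, c=2*2+0=4
col: 2 vs 4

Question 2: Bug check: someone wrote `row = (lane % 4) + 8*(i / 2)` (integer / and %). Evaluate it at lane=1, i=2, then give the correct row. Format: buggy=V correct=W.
`(lane % 4) + 8*(i / 2)`[1,2]->9
L=1->g=1>>2=0, t=1&3=1
[2]->row 0+8=8  col 1·2+0=2
row: 9 vs 8

buggy=9 correct=8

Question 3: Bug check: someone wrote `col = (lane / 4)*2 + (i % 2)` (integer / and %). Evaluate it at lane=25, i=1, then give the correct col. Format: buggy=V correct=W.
buggy=13 correct=3

`(lane / 4)*2 + (i % 2)`[25,1]=>13
lane 25=>25/4=6, 25 mod 4=1
i=1  r:6+0=>6  c:2·1+1=>3
col: 13 vs 3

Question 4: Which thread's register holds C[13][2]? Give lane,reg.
21,2

r: 13->gid=5,r8=1  c: 2->tid=1,i&1=0
L=5*4+1=21  i=1*2+0=2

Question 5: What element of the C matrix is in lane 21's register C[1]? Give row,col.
lane 21: gid=5 (21/4), tid=1 (21%4)
i=1: r=5+0=5, c=1*2+1=3

5,3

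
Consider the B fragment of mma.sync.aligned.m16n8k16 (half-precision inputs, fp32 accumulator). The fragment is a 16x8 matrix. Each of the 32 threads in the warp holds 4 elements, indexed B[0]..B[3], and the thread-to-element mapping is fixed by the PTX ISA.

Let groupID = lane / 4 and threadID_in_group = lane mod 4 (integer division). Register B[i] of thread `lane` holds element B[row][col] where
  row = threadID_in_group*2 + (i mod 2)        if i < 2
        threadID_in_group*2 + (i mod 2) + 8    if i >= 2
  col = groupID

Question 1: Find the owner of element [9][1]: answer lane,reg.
4,3

c=1→G=1  r=9→rhi=1,T=0,p=1
L=1*4+0=4  i=1*2+1=3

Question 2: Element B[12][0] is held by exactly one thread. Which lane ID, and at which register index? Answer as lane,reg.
2,2

c=0→G=0  r=12→rhi=1,T=2,p=0
L=0*4+2=2  i=1*2+0=2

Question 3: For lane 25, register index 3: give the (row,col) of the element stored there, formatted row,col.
11,6

25: gid=6,tid=1
[3] (1*2+1+8,6) = (11,6)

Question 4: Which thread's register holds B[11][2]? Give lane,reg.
9,3

c:2=>grp=2  r:11=>rB=1,tig=1,lo=1
L=2*4+1=9  i=1*2+1=3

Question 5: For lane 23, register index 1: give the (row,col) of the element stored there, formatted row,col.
lane 23⇒23/4=5, 23 mod 4=3
i=1  r:2·3+1+0⇒7  c:5

7,5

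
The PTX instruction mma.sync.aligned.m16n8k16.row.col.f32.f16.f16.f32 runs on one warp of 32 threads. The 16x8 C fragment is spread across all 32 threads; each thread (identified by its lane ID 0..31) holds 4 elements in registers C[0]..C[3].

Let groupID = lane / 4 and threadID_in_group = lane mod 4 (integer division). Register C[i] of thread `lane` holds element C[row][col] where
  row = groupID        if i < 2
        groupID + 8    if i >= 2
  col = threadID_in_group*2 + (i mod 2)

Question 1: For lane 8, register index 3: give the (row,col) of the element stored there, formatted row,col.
lane 8->8/4=2, 8 mod 4=0
i=3  r:2+8->10  c:2·0+1->1

10,1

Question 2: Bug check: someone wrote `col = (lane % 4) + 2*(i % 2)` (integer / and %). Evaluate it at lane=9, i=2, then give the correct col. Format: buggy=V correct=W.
buggy=1 correct=2

`(lane % 4) + 2*(i % 2)`[9,2]=>1
9: grp=2,tig=1
[2] (2+8,1*2+0) = (10,2)
col: 1 vs 2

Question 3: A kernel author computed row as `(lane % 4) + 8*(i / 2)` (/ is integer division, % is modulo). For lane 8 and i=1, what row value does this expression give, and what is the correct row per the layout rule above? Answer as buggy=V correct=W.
buggy=0 correct=2

`(lane % 4) + 8*(i / 2)`[8,1]=>0
lane 8=>8/4=2, 8 mod 4=0
i=1  r:2+0=>2  c:2·0+1=>1
row: 0 vs 2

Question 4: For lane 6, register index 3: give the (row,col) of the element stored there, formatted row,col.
9,5

6: G=1,T=2
[3] (1+8,2*2+1) = (9,5)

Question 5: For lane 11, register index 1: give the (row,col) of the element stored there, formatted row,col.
lane 11: G=2 (11/4), T=3 (11%4)
i=1: r=2+0=2, c=3*2+1=7

2,7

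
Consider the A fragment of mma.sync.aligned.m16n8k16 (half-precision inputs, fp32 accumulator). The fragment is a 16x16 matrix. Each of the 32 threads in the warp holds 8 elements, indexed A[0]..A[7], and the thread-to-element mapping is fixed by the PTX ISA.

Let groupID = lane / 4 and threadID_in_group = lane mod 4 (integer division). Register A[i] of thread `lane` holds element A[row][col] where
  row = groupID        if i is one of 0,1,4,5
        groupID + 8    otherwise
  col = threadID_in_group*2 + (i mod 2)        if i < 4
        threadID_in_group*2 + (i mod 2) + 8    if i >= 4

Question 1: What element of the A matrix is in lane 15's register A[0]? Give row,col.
3,6

lane 15->15/4=3, 15 mod 4=3
i=0  r:3+0->3  c:2·3+0+0->6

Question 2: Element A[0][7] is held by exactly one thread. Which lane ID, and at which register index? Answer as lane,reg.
r=0⇒gr=0,Rb=0  c=7⇒Cb=0,th=3,odd=1
L=0*4+3=3  i=0*4+0*2+1=1

3,1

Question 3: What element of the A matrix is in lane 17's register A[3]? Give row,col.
12,3

lane 17: G=4 (17/4), T=1 (17%4)
i=3: r=4+8=12, c=1*2+1+0=3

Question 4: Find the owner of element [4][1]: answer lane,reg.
16,1

r: 4->gid=4,r8=0  c: 1->c8=0,tid=0,i&1=1
L=4*4+0=16  i=0*4+0*2+1=1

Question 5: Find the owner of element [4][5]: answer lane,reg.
18,1

r: 4->gid=4,r8=0  c: 5->c8=0,tid=2,i&1=1
L=4*4+2=18  i=0*4+0*2+1=1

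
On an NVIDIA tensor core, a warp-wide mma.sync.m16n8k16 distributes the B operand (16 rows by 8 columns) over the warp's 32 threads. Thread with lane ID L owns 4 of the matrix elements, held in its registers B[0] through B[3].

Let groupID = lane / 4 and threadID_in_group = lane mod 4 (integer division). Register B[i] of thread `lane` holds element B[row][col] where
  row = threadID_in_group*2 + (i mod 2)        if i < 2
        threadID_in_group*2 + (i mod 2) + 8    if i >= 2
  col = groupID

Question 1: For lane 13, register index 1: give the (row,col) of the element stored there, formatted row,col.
13: gid=3,tid=1
[1] (1*2+1+0,3) = (3,3)

3,3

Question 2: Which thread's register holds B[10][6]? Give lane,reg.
25,2

c:6=>grp=6  r:10=>rB=1,tig=1,lo=0
L=6*4+1=25  i=1*2+0=2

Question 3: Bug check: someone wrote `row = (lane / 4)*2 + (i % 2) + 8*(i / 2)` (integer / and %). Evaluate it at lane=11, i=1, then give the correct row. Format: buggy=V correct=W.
buggy=5 correct=7

`(lane / 4)*2 + (i % 2) + 8*(i / 2)`[11,1]→5
lane 11→11/4=2, 11 mod 4=3
i=1  r:2·3+1+0→7  c:2
row: 5 vs 7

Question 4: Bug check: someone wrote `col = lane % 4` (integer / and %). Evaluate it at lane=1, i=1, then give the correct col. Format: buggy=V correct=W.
buggy=1 correct=0

`lane % 4`[1,1]=>1
lane 1: grp=0 (1/4), tig=1 (1%4)
i=1: r=1*2+1+0=3, c=grp=0
col: 1 vs 0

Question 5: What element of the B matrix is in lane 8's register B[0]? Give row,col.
lane 8: grp=2 (8/4), tig=0 (8%4)
i=0: r=0*2+0+0=0, c=grp=2

0,2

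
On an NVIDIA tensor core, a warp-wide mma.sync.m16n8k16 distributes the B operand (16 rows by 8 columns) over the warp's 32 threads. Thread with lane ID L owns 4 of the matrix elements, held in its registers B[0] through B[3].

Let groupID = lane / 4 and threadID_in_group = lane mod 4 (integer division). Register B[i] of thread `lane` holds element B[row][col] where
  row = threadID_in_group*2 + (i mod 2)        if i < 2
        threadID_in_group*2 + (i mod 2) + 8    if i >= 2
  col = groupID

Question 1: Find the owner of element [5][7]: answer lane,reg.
30,1

c=7⇒gr=7  r=5⇒Rb=0,th=2,odd=1
L=7*4+2=30  i=0*2+1=1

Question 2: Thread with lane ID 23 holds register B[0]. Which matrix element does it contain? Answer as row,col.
L=23->g=23>>2=5, t=23&3=3
[0]->row 3·2+0+0=6  col g=5

6,5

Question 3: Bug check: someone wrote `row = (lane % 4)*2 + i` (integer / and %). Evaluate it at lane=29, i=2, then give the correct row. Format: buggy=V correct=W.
buggy=4 correct=10

`(lane % 4)*2 + i`[29,2]→4
L=29→G=29>>2=7, T=29&3=1
[2]→row 1·2+0+8=10  col G=7
row: 4 vs 10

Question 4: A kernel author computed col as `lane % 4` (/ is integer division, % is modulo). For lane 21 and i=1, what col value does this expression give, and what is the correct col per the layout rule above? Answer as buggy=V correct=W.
buggy=1 correct=5

`lane % 4`[21,1]=>1
lane 21=>21/4=5, 21 mod 4=1
i=1  r:2·1+1+0=>3  c:5
col: 1 vs 5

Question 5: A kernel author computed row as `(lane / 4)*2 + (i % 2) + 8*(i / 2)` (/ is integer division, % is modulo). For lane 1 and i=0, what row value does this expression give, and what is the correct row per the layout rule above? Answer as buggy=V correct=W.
buggy=0 correct=2

`(lane / 4)*2 + (i % 2) + 8*(i / 2)`[1,0]⇒0
L=1⇒gr=1>>2=0, th=1&3=1
[0]⇒row 1·2+0+0=2  col gr=0
row: 0 vs 2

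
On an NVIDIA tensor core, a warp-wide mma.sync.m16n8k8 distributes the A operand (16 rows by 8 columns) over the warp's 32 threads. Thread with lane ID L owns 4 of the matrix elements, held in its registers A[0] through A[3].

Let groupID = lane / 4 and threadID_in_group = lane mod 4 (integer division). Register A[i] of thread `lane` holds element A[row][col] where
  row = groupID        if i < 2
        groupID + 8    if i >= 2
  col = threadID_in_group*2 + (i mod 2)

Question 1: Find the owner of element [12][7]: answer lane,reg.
r=12->g=4,rb=1  c=7->t=3,b0=1
L=4*4+3=19  i=1*2+1=3

19,3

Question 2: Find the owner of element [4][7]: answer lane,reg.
19,1

r=4→G=4,rhi=0  c=7→T=3,p=1
L=4*4+3=19  i=0*2+1=1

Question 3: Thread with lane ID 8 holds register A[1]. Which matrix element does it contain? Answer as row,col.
2,1

lane 8->8/4=2, 8 mod 4=0
i=1  r:2+0->2  c:2·0+1->1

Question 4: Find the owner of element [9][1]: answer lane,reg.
r=9->g=1,rb=1  c=1->t=0,b0=1
L=1*4+0=4  i=1*2+1=3

4,3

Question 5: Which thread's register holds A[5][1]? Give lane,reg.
r=5→G=5,rhi=0  c=1→T=0,p=1
L=5*4+0=20  i=0*2+1=1

20,1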